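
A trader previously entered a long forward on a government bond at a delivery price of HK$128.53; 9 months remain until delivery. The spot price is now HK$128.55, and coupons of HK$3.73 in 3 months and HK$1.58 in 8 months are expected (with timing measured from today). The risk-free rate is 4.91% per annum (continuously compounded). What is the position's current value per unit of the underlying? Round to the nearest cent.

PV(remaining coupons) I = 3.73·e^(−0.0491·3/12) + 1.58·e^(−0.0491·8/12) = 5.2136
Current forward F = (S − I)·e^(rT) = (128.55 − 5.2136)·e^(0.0491·9/12) = 123.3364 × 1.037511 = 127.9629
Value (long) = (F − K)·e^(−rT) = (127.9629 − 128.53) × 0.963845 = -0.5466
Value = -HK$0.55

-HK$0.55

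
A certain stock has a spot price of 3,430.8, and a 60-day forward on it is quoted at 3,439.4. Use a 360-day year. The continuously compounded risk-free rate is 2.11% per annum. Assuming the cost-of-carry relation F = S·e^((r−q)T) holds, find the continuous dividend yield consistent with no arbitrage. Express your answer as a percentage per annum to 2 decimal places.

From F = S·e^((r−q)T): (r − q) = ln(F/S)/T
ln(3439.4/3430.8) = ln(1.002507) = 0.002504
(r − q) = 0.002504 / (60/360) = 0.015024
q = r − ln(F/S)/T = 0.0211 − 0.015024 = 0.006076
q = 0.61%

0.61%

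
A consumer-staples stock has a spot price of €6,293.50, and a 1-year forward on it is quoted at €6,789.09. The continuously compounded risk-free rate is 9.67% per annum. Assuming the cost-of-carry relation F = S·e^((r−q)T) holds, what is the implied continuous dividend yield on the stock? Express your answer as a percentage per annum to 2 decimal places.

From F = S·e^((r−q)T): (r − q) = ln(F/S)/T
ln(6789.09/6293.50) = ln(1.078746) = 0.075799
(r − q) = 0.075799 / (1) = 0.075799
q = r − ln(F/S)/T = 0.0967 − 0.075799 = 0.020901
q = 2.09%

2.09%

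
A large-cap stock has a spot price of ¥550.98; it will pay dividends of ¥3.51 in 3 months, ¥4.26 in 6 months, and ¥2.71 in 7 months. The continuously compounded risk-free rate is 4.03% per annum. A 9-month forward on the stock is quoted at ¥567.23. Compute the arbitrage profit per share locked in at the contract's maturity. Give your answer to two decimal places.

PV(dividends) I = 3.51·e^(−0.0403·3/12) + 4.26·e^(−0.0403·6/12) + 2.71·e^(−0.0403·7/12) = 10.2969
Fair forward F* = (S − I)·e^(rT) = (550.98 − 10.2969)·e^0.030225 = 540.6831 × 1.030686 = 557.2745
Market ¥567.23 > fair 557.2745: forward overpriced → cash-and-carry (borrow at r, buy the stock and collect the dividends, short the forward).
Profit at T = |F_mkt − F*| = |567.23 − 557.2745| = ¥9.96 per share

¥9.96 per share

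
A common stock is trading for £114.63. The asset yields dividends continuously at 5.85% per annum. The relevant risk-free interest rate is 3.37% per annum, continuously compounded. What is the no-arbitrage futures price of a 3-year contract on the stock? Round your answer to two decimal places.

F = S·e^((r − q)T) = 114.63 · e^((0.0337 − 0.0585) × 3)
= 114.63 · e^-0.074400 = 114.63 × 0.928300
F = £106.41

£106.41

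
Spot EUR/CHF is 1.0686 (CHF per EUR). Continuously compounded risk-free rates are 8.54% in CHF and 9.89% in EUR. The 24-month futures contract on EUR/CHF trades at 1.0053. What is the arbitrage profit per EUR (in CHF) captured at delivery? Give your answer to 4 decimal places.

Fair futures: F* = S·e^(carry·T), with carry = (r_CHF − r_EUR) = 0.0854 − 0.0989 = -0.0135
F* = 1.0686 · e^(-0.0135 × 24/12) = 1.0686 · e^-0.027000 = 1.0686 × 0.973361 = 1.0401
Market 1.0053 < fair 1.0401: forward underpriced → reverse cash-and-carry (short spot, go long the forward).
At maturity, profit = |F_mkt − F*| = |1.0053 − 1.0401| = 0.0348 per EUR (in CHF)

0.0348 per EUR (in CHF)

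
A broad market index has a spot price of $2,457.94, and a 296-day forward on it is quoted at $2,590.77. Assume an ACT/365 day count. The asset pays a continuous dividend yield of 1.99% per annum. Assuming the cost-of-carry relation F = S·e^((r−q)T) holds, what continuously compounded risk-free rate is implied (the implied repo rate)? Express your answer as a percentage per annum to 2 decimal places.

From F = S·e^((r−q)T): (r − q) = ln(F/S)/T
ln(2590.77/2457.94) = ln(1.054041) = 0.052631
(r − q) = 0.052631 / (296/365) = 0.064900
r = ln(F/S)/T + q = 0.064900 + 0.0199 = 0.084800
r = 8.48%

8.48%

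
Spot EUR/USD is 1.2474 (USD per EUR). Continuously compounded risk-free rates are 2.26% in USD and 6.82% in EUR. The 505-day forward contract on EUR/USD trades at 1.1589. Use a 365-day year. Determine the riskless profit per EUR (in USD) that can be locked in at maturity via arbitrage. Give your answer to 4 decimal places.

Fair forward: F* = S·e^(carry·T), with carry = (r_USD − r_EUR) = 0.0226 − 0.0682 = -0.0456
F* = 1.2474 · e^(-0.0456 × 505/365) = 1.2474 · e^-0.063090 = 1.2474 × 0.938859 = 1.1711
Market 1.1589 < fair 1.1711: forward underpriced → reverse cash-and-carry (short spot, go long the forward).
At maturity, profit = |F_mkt − F*| = |1.1589 − 1.1711| = 0.0122 per EUR (in USD)

0.0122 per EUR (in USD)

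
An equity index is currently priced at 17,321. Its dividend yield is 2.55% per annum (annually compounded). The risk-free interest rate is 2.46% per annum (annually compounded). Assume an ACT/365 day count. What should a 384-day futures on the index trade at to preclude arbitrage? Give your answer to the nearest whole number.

17,305

F = S · (1+r)^T / (1+q)^T
= 17321 × 1.025897 / 1.026845 = 17321 × 0.999077
F = 17,305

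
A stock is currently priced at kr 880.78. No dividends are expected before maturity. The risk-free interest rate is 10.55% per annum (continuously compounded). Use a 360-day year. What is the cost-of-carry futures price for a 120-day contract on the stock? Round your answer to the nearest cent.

kr 912.31

F = S·e^(rT) = 880.78 · e^(0.1055 × 120/360)
= 880.78 · e^0.035167 = 880.78 × 1.035793
F = kr 912.31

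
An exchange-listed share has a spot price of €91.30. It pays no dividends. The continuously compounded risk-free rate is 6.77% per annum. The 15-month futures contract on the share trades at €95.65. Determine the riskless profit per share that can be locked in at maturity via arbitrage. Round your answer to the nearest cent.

Fair futures: F* = S·e^(carry·T), with carry = r = 0.0677
F* = 91.30 · e^(0.0677 × 15/12) = 91.30 · e^0.084625 = 91.30 × 1.088309 = €99.3626
Market €95.65 < fair €99.3626: forward underpriced → reverse cash-and-carry (short spot, go long the forward).
At maturity, profit = |F_mkt − F*| = |95.65 − 99.3626| = €3.71 per share

€3.71 per share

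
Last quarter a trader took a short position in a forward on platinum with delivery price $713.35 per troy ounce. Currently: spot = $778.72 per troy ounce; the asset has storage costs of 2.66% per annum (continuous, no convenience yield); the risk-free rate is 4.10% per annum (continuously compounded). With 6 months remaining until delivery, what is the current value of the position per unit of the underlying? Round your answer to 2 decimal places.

-$90.27 per troy ounce

Current fair forward for the remaining 6 months: F = S·e^((r + u)·T), (r + u) = 0.0410 + 0.0266 = 0.0676
F = 778.72 · e^(0.0676 × 6/12) = 778.72 × 1.034378 = 805.4908
Value of long forward = (F − K)·e^(−rT) = (805.4908 − 713.35) · e^(−0.0410·6/12)
= 92.1408 × 0.979709 = 90.27
Short position value = −(long value) = -$90.27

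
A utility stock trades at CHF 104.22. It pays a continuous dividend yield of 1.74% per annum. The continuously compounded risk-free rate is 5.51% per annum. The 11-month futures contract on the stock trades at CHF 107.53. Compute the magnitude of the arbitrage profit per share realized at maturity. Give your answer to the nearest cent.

CHF 0.35 per share

Fair futures: F* = S·e^(carry·T), with carry = (r − q) = 0.0551 − 0.0174 = 0.0377
F* = 104.22 · e^(0.0377 × 11/12) = 104.22 · e^0.034558 = 104.22 × 1.035162 = CHF 107.8846
Market CHF 107.53 < fair CHF 107.8846: forward underpriced → reverse cash-and-carry (short spot, go long the forward).
At maturity, profit = |F_mkt − F*| = |107.53 − 107.8846| = CHF 0.35 per share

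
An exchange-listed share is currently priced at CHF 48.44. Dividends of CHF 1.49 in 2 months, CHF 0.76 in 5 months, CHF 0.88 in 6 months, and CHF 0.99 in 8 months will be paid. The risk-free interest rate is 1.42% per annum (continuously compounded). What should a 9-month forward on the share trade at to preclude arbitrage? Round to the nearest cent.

CHF 44.82

PV(dividends) I = 1.49·e^(−0.0142·2/12) + 0.76·e^(−0.0142·5/12) + 0.88·e^(−0.0142·6/12) + 0.99·e^(−0.0142·8/12)
I = 1.4865 + 0.7555 + 0.8738 + 0.9807 = 4.0965
F = (S − I)·e^(rT) = (48.44 − 4.0965) · e^(0.0142·9/12)
= 44.3435 · e^0.010650 = 44.3435 × 1.010707 = CHF 44.82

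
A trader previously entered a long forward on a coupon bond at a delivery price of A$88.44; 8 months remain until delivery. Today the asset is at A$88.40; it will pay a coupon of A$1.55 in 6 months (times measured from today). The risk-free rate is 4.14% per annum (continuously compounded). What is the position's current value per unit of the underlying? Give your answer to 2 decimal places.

PV(remaining coupons) I = 1.55·e^(−0.0414·6/12) = 1.5182
Current forward F = (S − I)·e^(rT) = (88.40 − 1.5182)·e^(0.0414·8/12) = 86.8818 × 1.027984 = 89.3131
Value (long) = (F − K)·e^(−rT) = (89.3131 − 88.44) × 0.972777 = 0.8493
Value = A$0.85

A$0.85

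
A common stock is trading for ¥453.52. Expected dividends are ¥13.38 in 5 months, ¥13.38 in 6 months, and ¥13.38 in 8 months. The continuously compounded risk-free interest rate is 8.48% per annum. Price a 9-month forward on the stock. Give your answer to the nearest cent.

PV(dividends) I = 13.38·e^(−0.0848·5/12) + 13.38·e^(−0.0848·6/12) + 13.38·e^(−0.0848·8/12)
I = 12.9155 + 12.8245 + 12.6446 = 38.3846
F = (S − I)·e^(rT) = (453.52 − 38.3846) · e^(0.0848·9/12)
= 415.1354 · e^0.063600 = 415.1354 × 1.065666 = ¥442.40

¥442.40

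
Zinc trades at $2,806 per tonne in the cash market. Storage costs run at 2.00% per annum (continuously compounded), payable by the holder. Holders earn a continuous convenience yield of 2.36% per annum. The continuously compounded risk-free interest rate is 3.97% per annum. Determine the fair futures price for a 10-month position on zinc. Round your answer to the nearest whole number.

Net carry = r + u − y = 0.0397 + 0.0200 − 0.0236 = 0.0361
F = S·e^((r+u−y)T) = 2806 · e^(0.0361 × 10/12) = 2806 · e^0.030083
= 2806 × 1.030540 = $2,892 per tonne

$2,892 per tonne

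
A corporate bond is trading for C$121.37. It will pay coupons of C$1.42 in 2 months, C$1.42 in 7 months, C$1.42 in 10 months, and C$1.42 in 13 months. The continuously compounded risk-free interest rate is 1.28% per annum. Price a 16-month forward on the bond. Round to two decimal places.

C$117.73

PV(coupons) I = 1.42·e^(−0.0128·2/12) + 1.42·e^(−0.0128·7/12) + 1.42·e^(−0.0128·10/12) + 1.42·e^(−0.0128·13/12)
I = 1.4170 + 1.4094 + 1.4049 + 1.4004 = 5.6317
F = (S − I)·e^(rT) = (121.37 − 5.6317) · e^(0.0128·16/12)
= 115.7383 · e^0.017067 = 115.7383 × 1.017213 = C$117.73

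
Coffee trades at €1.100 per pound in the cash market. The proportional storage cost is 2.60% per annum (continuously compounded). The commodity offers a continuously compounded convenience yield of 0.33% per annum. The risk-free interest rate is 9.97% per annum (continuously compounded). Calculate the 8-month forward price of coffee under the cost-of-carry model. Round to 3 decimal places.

Net carry = r + u − y = 0.0997 + 0.0260 − 0.0033 = 0.1224
F = S·e^((r+u−y)T) = 1.100 · e^(0.1224 × 8/12) = 1.100 · e^0.081600
= 1.100 × 1.085022 = €1.194 per pound

€1.194 per pound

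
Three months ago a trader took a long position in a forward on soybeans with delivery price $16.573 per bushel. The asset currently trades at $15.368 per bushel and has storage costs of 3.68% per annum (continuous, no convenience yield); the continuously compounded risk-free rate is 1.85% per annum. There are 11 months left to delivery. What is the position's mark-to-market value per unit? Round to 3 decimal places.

-$0.399 per bushel

Current fair forward for the remaining 11 months: F = S·e^((r + u)·T), (r + u) = 0.0185 + 0.0368 = 0.0553
F = 15.368 · e^(0.0553 × 11/12) = 15.368 × 1.051998 = 16.1671
Value of long forward = (F − K)·e^(−rT) = (16.1671 − 16.573) · e^(−0.0185·11/12)
= -0.4059 × 0.983185 = -0.399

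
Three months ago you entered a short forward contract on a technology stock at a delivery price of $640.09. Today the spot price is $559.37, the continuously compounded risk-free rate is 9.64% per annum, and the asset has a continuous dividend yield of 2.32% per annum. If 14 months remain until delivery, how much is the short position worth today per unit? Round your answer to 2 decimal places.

$27.57

Current fair forward for the remaining 14 months: F = S·e^((r − q)·T), (r − q) = 0.0964 − 0.0232 = 0.0732
F = 559.37 · e^(0.0732 × 14/12) = 559.37 × 1.089153 = 609.2395
Value of long forward = (F − K)·e^(−rT) = (609.2395 − 640.09) · e^(−0.0964·14/12)
= -30.8505 × 0.893627 = -27.57
Short position value = −(long value) = $27.57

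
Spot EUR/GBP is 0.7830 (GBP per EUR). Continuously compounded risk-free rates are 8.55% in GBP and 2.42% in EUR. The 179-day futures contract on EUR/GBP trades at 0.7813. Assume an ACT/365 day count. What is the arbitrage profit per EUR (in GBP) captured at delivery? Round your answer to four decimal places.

Fair futures: F* = S·e^(carry·T), with carry = (r_GBP − r_EUR) = 0.0855 − 0.0242 = 0.0613
F* = 0.7830 · e^(0.0613 × 179/365) = 0.7830 · e^0.030062 = 0.7830 × 1.030518 = 0.8069
Market 0.7813 < fair 0.8069: forward underpriced → reverse cash-and-carry (short spot, go long the forward).
At maturity, profit = |F_mkt − F*| = |0.7813 − 0.8069| = 0.0256 per EUR (in GBP)

0.0256 per EUR (in GBP)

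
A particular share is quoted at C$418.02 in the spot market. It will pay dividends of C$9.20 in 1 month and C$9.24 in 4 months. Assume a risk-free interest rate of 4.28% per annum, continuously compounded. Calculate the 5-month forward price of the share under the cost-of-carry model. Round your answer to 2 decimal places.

C$406.94

PV(dividends) I = 9.20·e^(−0.0428·1/12) + 9.24·e^(−0.0428·4/12)
I = 9.1672 + 9.1091 = 18.2763
F = (S − I)·e^(rT) = (418.02 − 18.2763) · e^(0.0428·5/12)
= 399.7437 · e^0.017833 = 399.7437 × 1.017993 = C$406.94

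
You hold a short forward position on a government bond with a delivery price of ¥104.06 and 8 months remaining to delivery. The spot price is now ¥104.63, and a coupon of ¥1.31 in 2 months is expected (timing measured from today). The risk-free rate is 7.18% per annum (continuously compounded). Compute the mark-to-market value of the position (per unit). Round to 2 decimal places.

-¥4.14

PV(remaining coupons) I = 1.31·e^(−0.0718·2/12) = 1.2944
Current forward F = (S − I)·e^(rT) = (104.63 − 1.2944)·e^(0.0718·8/12) = 103.3356 × 1.049031 = 108.4022
Value (long) = (F − K)·e^(−rT) = (108.4022 − 104.06) × 0.953261 = 4.1392
Short position value = −(long value) = -¥4.14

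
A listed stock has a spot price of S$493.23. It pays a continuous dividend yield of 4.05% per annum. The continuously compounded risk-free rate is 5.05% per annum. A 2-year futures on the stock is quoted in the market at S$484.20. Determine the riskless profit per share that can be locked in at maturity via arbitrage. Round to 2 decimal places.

S$18.99 per share

Fair futures: F* = S·e^(carry·T), with carry = (r − q) = 0.0505 − 0.0405 = 0.0100
F* = 493.23 · e^(0.0100 × 2) = 493.23 · e^0.020000 = 493.23 × 1.020201 = S$503.1937
Market S$484.20 < fair S$503.1937: forward underpriced → reverse cash-and-carry (short spot, go long the forward).
At maturity, profit = |F_mkt − F*| = |484.20 − 503.1937| = S$18.99 per share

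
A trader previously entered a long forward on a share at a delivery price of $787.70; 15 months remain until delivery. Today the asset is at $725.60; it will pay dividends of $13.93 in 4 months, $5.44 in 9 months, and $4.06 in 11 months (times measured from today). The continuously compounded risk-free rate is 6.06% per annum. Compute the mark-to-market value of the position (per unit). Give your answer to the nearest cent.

PV(remaining dividends) I = 13.93·e^(−0.0606·4/12) + 5.44·e^(−0.0606·9/12) + 4.06·e^(−0.0606·11/12) = 22.6903
Current forward F = (S − I)·e^(rT) = (725.60 − 22.6903)·e^(0.0606·15/12) = 702.9097 × 1.078693 = 758.2238
Value (long) = (F − K)·e^(−rT) = (758.2238 − 787.70) × 0.927048 = -27.3259
Value = -$27.33

-$27.33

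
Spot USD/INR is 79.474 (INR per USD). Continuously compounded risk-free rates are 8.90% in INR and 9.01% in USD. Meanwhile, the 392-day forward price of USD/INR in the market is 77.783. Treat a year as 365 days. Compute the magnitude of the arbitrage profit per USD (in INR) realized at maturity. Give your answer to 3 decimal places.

1.597 per USD (in INR)

Fair forward: F* = S·e^(carry·T), with carry = (r_INR − r_USD) = 0.0890 − 0.0901 = -0.0011
F* = 79.474 · e^(-0.0011 × 392/365) = 79.474 · e^-0.001181 = 79.474 × 0.998820 = 79.3802
Market 77.783 < fair 79.3802: forward underpriced → reverse cash-and-carry (short spot, go long the forward).
At maturity, profit = |F_mkt − F*| = |77.783 − 79.3802| = 1.597 per USD (in INR)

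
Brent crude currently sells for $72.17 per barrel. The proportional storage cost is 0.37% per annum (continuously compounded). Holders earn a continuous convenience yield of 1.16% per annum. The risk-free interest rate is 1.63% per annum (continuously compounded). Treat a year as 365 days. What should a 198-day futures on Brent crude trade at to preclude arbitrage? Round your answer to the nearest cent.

Net carry = r + u − y = 0.0163 + 0.0037 − 0.0116 = 0.0084
F = S·e^((r+u−y)T) = 72.17 · e^(0.0084 × 198/365) = 72.17 · e^0.004557
= 72.17 × 1.004567 = $72.50 per barrel

$72.50 per barrel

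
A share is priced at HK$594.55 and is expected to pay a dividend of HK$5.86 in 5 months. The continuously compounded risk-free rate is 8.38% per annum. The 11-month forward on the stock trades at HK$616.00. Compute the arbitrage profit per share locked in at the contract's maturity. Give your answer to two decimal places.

HK$19.91 per share

PV(dividends) I = 5.86·e^(−0.0838·5/12) = 5.6589
Fair forward F* = (S − I)·e^(rT) = (594.55 − 5.6589)·e^0.076817 = 588.8911 × 1.079844 = 635.9105
Market HK$616.00 < fair 635.9105: forward underpriced → reverse cash-and-carry (short the stock, invest proceeds at r, pay the dividends, go long the forward).
Profit at T = |F_mkt − F*| = |616.00 − 635.9105| = HK$19.91 per share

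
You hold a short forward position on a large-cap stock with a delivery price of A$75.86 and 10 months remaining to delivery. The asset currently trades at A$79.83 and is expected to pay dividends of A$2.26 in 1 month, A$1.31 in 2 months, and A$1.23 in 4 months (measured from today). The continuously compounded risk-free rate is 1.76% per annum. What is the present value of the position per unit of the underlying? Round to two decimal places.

PV(remaining dividends) I = 2.26·e^(−0.0176·1/12) + 1.31·e^(−0.0176·2/12) + 1.23·e^(−0.0176·4/12) = 4.7857
Current forward F = (S − I)·e^(rT) = (79.83 − 4.7857)·e^(0.0176·10/12) = 75.0443 × 1.014775 = 76.1531
Value (long) = (F − K)·e^(−rT) = (76.1531 − 75.86) × 0.985440 = 0.2888
Short position value = −(long value) = -A$0.29

-A$0.29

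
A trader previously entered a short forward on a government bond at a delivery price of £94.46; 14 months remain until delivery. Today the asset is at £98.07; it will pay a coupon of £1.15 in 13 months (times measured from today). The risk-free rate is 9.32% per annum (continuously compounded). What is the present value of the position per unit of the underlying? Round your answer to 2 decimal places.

-£12.30

PV(remaining coupons) I = 1.15·e^(−0.0932·13/12) = 1.0396
Current forward F = (S − I)·e^(rT) = (98.07 − 1.0396)·e^(0.0932·14/12) = 97.0304 × 1.114865 = 108.1758
Value (long) = (F − K)·e^(−rT) = (108.1758 − 94.46) × 0.896970 = 12.3027
Short position value = −(long value) = -£12.30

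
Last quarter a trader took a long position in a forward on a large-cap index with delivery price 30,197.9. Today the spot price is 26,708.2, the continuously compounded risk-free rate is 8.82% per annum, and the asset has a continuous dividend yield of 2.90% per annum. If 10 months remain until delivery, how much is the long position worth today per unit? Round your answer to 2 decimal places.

Current fair forward for the remaining 10 months: F = S·e^((r − q)·T), (r − q) = 0.0882 − 0.0290 = 0.0592
F = 26708.2 · e^(0.0592 × 10/12) = 26708.2 × 1.05057048 = 28058.8465
Value of long forward = (F − K)·e^(−rT) = (28058.8465 − 30197.9) · e^(−0.0882·10/12)
= -2139.0535 × 0.92913615 = -1987.47

-1987.47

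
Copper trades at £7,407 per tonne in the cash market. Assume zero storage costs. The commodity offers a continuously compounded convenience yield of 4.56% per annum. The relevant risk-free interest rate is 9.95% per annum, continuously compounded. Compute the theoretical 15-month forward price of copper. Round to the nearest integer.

Net carry = r + u − y = 0.0995 + 0.0000 − 0.0456 = 0.0539
F = S·e^((r+u−y)T) = 7407 · e^(0.0539 × 15/12) = 7407 · e^0.067375
= 7407 × 1.069697 = £7,923 per tonne

£7,923 per tonne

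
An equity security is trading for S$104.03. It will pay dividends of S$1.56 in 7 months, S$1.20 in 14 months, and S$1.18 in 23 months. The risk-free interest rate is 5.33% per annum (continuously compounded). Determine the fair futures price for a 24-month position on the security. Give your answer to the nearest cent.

PV(dividends) I = 1.56·e^(−0.0533·7/12) + 1.20·e^(−0.0533·14/12) + 1.18·e^(−0.0533·23/12)
I = 1.5122 + 1.1277 + 1.0654 = 3.7053
F = (S − I)·e^(rT) = (104.03 − 3.7053) · e^(0.0533·24/12)
= 100.3247 · e^0.106600 = 100.3247 × 1.112489 = S$111.61

S$111.61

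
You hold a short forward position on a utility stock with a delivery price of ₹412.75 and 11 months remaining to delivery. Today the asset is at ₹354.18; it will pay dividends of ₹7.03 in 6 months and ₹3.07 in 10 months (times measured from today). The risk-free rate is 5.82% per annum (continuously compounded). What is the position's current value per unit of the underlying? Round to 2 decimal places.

₹46.88

PV(remaining dividends) I = 7.03·e^(−0.0582·6/12) + 3.07·e^(−0.0582·10/12) = 9.7530
Current forward F = (S − I)·e^(rT) = (354.18 − 9.7530)·e^(0.0582·11/12) = 344.4270 × 1.054799 = 363.3013
Value (long) = (F − K)·e^(−rT) = (363.3013 − 412.75) × 0.948048 = -46.8797
Short position value = −(long value) = ₹46.88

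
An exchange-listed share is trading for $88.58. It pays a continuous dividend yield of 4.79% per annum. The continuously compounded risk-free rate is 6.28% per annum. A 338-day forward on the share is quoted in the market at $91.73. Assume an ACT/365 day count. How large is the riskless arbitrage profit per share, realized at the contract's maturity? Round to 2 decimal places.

Fair forward: F* = S·e^(carry·T), with carry = (r − q) = 0.0628 − 0.0479 = 0.0149
F* = 88.58 · e^(0.0149 × 338/365) = 88.58 · e^0.013798 = 88.58 × 1.013894 = $89.8107
Market $91.73 > fair $89.8107: forward overpriced → cash-and-carry (buy spot, short the forward).
At maturity, profit = |F_mkt − F*| = |91.73 − 89.8107| = $1.92 per share

$1.92 per share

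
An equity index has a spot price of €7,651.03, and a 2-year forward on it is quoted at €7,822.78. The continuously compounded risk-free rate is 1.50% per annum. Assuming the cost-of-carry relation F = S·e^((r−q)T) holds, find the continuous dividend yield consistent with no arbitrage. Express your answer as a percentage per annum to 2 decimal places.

From F = S·e^((r−q)T): (r − q) = ln(F/S)/T
ln(7822.78/7651.03) = ln(1.022448) = 0.022200
(r − q) = 0.022200 / (2) = 0.011100
q = r − ln(F/S)/T = 0.0150 − 0.011100 = 0.003900
q = 0.39%

0.39%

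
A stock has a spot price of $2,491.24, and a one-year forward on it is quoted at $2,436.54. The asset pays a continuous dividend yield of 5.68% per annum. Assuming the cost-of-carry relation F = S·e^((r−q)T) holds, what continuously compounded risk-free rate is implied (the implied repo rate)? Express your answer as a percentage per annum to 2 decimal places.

From F = S·e^((r−q)T): (r − q) = ln(F/S)/T
ln(2436.54/2491.24) = ln(0.978043) = -0.022202
(r − q) = -0.022202 / (12/12) = -0.022202
r = ln(F/S)/T + q = -0.022202 + 0.0568 = 0.034598
r = 3.46%

3.46%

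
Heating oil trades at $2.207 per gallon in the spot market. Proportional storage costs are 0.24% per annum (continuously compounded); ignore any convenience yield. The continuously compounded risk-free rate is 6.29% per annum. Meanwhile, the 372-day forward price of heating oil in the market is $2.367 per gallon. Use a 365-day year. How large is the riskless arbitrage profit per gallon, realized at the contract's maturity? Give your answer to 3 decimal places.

$0.008 per gallon

Fair forward: F* = S·e^(carry·T), with carry = (r + u) = 0.0629 + 0.0024 = 0.0653
F* = 2.207 · e^(0.0653 × 372/365) = 2.207 · e^0.066552 = 2.207 × 1.068817 = $2.3589
Market $2.367 > fair $2.3589: forward overpriced → cash-and-carry (buy spot, short the forward).
At maturity, profit = |F_mkt − F*| = |2.367 − 2.3589| = $0.008 per gallon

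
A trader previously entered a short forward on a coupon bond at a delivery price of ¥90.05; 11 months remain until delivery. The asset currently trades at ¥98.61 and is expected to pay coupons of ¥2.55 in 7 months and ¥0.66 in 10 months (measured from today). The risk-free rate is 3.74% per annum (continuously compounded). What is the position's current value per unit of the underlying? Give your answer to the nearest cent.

-¥8.46

PV(remaining coupons) I = 2.55·e^(−0.0374·7/12) + 0.66·e^(−0.0374·10/12) = 3.1347
Current forward F = (S − I)·e^(rT) = (98.61 − 3.1347)·e^(0.0374·11/12) = 95.4753 × 1.034878 = 98.8053
Value (long) = (F − K)·e^(−rT) = (98.8053 − 90.05) × 0.966298 = 8.4602
Short position value = −(long value) = -¥8.46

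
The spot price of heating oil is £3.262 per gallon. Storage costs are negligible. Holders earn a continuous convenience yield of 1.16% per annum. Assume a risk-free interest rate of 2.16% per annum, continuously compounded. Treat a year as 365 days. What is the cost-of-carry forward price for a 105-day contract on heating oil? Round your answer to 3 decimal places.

£3.271 per gallon

Net carry = r + u − y = 0.0216 + 0.0000 − 0.0116 = 0.0100
F = S·e^((r+u−y)T) = 3.262 · e^(0.0100 × 105/365) = 3.262 · e^0.002877
= 3.262 × 1.002881 = £3.271 per gallon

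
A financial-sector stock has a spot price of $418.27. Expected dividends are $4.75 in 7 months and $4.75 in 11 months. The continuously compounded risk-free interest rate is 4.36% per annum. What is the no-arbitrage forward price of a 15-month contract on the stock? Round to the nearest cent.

PV(dividends) I = 4.75·e^(−0.0436·7/12) + 4.75·e^(−0.0436·11/12)
I = 4.6307 + 4.5639 = 9.1946
F = (S − I)·e^(rT) = (418.27 − 9.1946) · e^(0.0436·15/12)
= 409.0754 · e^0.054500 = 409.0754 × 1.056012 = $431.99

$431.99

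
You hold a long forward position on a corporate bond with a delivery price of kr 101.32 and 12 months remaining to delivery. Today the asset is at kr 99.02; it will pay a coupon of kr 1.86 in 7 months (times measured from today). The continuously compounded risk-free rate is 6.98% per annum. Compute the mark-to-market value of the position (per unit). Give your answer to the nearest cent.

kr 2.75

PV(remaining coupons) I = 1.86·e^(−0.0698·7/12) = 1.7858
Current forward F = (S − I)·e^(rT) = (99.02 − 1.7858)·e^(0.0698·12/12) = 97.2342 × 1.072294 = 104.2636
Value (long) = (F − K)·e^(−rT) = (104.2636 − 101.32) × 0.932580 = 2.7451
Value = kr 2.75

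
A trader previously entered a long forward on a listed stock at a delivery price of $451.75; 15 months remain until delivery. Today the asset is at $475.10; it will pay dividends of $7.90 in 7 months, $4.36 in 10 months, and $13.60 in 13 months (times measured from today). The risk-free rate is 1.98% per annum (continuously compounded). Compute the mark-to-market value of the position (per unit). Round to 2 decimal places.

$8.98

PV(remaining dividends) I = 7.90·e^(−0.0198·7/12) + 4.36·e^(−0.0198·10/12) + 13.60·e^(−0.0198·13/12) = 25.4093
Current forward F = (S − I)·e^(rT) = (475.10 − 25.4093)·e^(0.0198·15/12) = 449.6907 × 1.025059 = 460.9595
Value (long) = (F − K)·e^(−rT) = (460.9595 − 451.75) × 0.975554 = 8.9844
Value = $8.98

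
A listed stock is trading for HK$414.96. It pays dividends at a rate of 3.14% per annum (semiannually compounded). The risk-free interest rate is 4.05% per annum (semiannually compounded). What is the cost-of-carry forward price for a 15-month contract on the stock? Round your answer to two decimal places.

HK$419.62

F = S · (1+r/2)^(2T) / (1+q/2)^(2T)
= 414.96 × 1.051396 / 1.039713 = 414.96 × 1.011237
F = HK$419.62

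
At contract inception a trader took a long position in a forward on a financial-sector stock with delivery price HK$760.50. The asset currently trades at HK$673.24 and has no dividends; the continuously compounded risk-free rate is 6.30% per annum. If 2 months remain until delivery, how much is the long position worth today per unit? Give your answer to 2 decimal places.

-HK$79.32

Current fair forward for the remaining 2 months: F = S·e^(r·T), r = 0.0630
F = 673.24 · e^(0.0630 × 2/12) = 673.24 × 1.010555 = 680.3460
Value of long forward = (F − K)·e^(−rT) = (680.3460 − 760.50) · e^(−0.0630·2/12)
= -80.1540 × 0.989555 = -79.32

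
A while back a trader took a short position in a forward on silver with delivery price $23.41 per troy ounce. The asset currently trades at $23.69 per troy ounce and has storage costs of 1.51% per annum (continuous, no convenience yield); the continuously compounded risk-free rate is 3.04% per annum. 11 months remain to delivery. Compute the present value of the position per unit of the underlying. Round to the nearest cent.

Current fair forward for the remaining 11 months: F = S·e^((r + u)·T), (r + u) = 0.0304 + 0.0151 = 0.0455
F = 23.69 · e^(0.0455 × 11/12) = 23.69 × 1.042590 = 24.6990
Value of long forward = (F − K)·e^(−rT) = (24.6990 − 23.41) · e^(−0.0304·11/12)
= 1.2890 × 0.972518 = 1.25
Short position value = −(long value) = -$1.25

-$1.25 per troy ounce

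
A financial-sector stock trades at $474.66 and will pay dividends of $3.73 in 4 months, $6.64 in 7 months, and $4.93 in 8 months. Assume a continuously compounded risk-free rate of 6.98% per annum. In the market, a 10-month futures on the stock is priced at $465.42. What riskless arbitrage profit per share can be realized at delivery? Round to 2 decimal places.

PV(dividends) I = 3.73·e^(−0.0698·4/12) + 6.64·e^(−0.0698·7/12) + 4.93·e^(−0.0698·8/12) = 14.7251
Fair futures F* = (S − I)·e^(rT) = (474.66 − 14.7251)·e^0.058167 = 459.9349 × 1.059892 = 487.4813
Market $465.42 < fair 487.4813: forward underpriced → reverse cash-and-carry (short the stock, invest proceeds at r, pay the dividends, go long the forward).
Profit at T = |F_mkt − F*| = |465.42 − 487.4813| = $22.06 per share

$22.06 per share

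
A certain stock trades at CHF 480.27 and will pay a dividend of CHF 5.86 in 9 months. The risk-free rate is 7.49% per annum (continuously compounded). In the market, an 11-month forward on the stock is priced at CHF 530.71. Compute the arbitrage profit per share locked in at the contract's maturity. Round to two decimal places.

PV(dividends) I = 5.86·e^(−0.0749·9/12) = 5.5399
Fair forward F* = (S − I)·e^(rT) = (480.27 − 5.5399)·e^0.068658 = 474.7301 × 1.071070 = 508.4692
Market CHF 530.71 > fair 508.4692: forward overpriced → cash-and-carry (borrow at r, buy the stock and collect the dividends, short the forward).
Profit at T = |F_mkt − F*| = |530.71 − 508.4692| = CHF 22.24 per share

CHF 22.24 per share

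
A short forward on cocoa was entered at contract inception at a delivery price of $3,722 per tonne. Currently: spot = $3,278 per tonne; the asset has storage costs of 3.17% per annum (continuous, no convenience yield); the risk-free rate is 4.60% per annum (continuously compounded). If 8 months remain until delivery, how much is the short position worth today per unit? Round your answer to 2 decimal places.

Current fair forward for the remaining 8 months: F = S·e^((r + u)·T), (r + u) = 0.0460 + 0.0317 = 0.0777
F = 3278 · e^(0.0777 × 8/12) = 3278 × 1.05316509 = 3452.2752
Value of long forward = (F − K)·e^(−rT) = (3452.2752 − 3722) · e^(−0.0460·8/12)
= -269.7248 × 0.96979879 = -261.58
Short position value = −(long value) = $261.58

$261.58 per tonne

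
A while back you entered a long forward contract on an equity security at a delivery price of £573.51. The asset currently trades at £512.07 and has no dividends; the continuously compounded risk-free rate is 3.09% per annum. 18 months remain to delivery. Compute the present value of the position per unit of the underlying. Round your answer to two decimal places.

Current fair forward for the remaining 18 months: F = S·e^(r·T), r = 0.0309
F = 512.07 · e^(0.0309 × 18/12) = 512.07 × 1.047441 = 536.3631
Value of long forward = (F − K)·e^(−rT) = (536.3631 − 573.51) · e^(−0.0309·18/12)
= -37.1469 × 0.954708 = -35.46

-£35.46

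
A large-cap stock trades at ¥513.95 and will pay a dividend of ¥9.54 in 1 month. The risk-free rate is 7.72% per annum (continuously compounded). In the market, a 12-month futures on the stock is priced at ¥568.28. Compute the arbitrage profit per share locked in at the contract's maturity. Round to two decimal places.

PV(dividends) I = 9.54·e^(−0.0772·1/12) = 9.4788
Fair futures F* = (S − I)·e^(rT) = (513.95 − 9.4788)·e^0.077200 = 504.4712 × 1.080258 = 544.9590
Market ¥568.28 > fair 544.9590: forward overpriced → cash-and-carry (borrow at r, buy the stock and collect the dividends, short the forward).
Profit at T = |F_mkt − F*| = |568.28 − 544.9590| = ¥23.32 per share

¥23.32 per share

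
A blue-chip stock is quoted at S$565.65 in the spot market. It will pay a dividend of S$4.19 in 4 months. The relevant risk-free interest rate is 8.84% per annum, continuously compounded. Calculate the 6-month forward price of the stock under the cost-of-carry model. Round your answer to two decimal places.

PV(dividends) I = 4.19·e^(−0.0884·4/12)
I = 4.0683
F = (S − I)·e^(rT) = (565.65 − 4.0683) · e^(0.0884·6/12)
= 561.5817 · e^0.044200 = 561.5817 × 1.045191 = S$586.96

S$586.96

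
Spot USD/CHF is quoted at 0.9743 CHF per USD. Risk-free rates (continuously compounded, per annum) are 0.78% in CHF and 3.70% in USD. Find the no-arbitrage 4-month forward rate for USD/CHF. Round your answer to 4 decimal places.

F = S·e^((r_CHF − r_USD)T) = 0.9743 · e^((0.0078 − 0.0370) × 4/12)
= 0.9743 · e^-0.009733 = 0.9743 × 0.990314
F = 0.9649 CHF per USD

0.9649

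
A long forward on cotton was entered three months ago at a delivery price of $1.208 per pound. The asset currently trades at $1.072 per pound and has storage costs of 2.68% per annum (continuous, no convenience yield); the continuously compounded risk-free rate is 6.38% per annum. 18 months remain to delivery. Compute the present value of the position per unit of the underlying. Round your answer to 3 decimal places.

Current fair forward for the remaining 18 months: F = S·e^((r + u)·T), (r + u) = 0.0638 + 0.0268 = 0.0906
F = 1.072 · e^(0.0906 × 18/12) = 1.072 × 1.145567 = 1.2280
Value of long forward = (F − K)·e^(−rT) = (1.2280 − 1.208) · e^(−0.0638·18/12)
= 0.0200 × 0.908737 = 0.018

$0.018 per pound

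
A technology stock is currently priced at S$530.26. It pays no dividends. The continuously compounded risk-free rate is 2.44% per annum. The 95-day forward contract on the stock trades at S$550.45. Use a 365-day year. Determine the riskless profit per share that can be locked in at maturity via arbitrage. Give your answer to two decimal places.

S$16.81 per share

Fair forward: F* = S·e^(carry·T), with carry = r = 0.0244
F* = 530.26 · e^(0.0244 × 95/365) = 530.26 · e^0.006351 = 530.26 × 1.006371 = S$533.6383
Market S$550.45 > fair S$533.6383: forward overpriced → cash-and-carry (buy spot, short the forward).
At maturity, profit = |F_mkt − F*| = |550.45 − 533.6383| = S$16.81 per share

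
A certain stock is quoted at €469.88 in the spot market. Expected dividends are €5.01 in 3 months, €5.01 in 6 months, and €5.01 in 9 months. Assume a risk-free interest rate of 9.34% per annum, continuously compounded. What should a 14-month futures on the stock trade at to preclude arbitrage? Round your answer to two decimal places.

€507.98

PV(dividends) I = 5.01·e^(−0.0934·3/12) + 5.01·e^(−0.0934·6/12) + 5.01·e^(−0.0934·9/12)
I = 4.8944 + 4.7814 + 4.6711 = 14.3469
F = (S − I)·e^(rT) = (469.88 − 14.3469) · e^(0.0934·14/12)
= 455.5331 · e^0.108967 = 455.5331 × 1.115126 = €507.98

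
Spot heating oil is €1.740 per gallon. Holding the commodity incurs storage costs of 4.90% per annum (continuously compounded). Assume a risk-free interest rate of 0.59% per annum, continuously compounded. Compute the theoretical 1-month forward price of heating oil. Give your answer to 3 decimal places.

€1.748 per gallon

Net carry = r + u − y = 0.0059 + 0.0490 − 0.0000 = 0.0549
F = S·e^((r+u−y)T) = 1.740 · e^(0.0549 × 1/12) = 1.740 · e^0.004575
= 1.740 × 1.004585 = €1.748 per gallon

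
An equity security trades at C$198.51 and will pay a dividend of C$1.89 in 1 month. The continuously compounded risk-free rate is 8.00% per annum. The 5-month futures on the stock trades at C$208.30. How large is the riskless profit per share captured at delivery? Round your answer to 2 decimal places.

C$5.00 per share

PV(dividends) I = 1.89·e^(−0.0800·1/12) = 1.8774
Fair futures F* = (S − I)·e^(rT) = (198.51 − 1.8774)·e^0.033333 = 196.6326 × 1.033895 = 203.2975
Market C$208.30 > fair 203.2975: forward overpriced → cash-and-carry (borrow at r, buy the stock and collect the dividends, short the forward).
Profit at T = |F_mkt − F*| = |208.30 − 203.2975| = C$5.00 per share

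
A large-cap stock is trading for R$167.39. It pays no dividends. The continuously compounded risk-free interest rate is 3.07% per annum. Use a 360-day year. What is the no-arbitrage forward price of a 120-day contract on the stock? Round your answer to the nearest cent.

R$169.11

F = S·e^(rT) = 167.39 · e^(0.0307 × 120/360)
= 167.39 · e^0.010233 = 167.39 × 1.010286
F = R$169.11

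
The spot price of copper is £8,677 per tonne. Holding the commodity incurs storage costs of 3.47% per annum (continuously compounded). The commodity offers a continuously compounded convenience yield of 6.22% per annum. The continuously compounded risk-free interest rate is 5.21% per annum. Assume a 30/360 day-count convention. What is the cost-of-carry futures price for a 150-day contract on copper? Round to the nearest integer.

£8,766 per tonne

Net carry = r + u − y = 0.0521 + 0.0347 − 0.0622 = 0.0246
F = S·e^((r+u−y)T) = 8677 · e^(0.0246 × 150/360) = 8677 · e^0.010250
= 8677 × 1.010303 = £8,766 per tonne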